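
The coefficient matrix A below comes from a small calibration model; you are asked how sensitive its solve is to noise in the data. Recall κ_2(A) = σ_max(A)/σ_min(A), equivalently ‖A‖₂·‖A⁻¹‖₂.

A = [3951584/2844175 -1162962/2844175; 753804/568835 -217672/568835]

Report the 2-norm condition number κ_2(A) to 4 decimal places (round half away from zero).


392.3000

M = AᵀA = [35458416016/9618705625 -10341965088/9618705625; -10341965088/9618705625 3016656484/9618705625]. tr(M)=61560116/15389929, det(M)=1600/15389929
char-poly roots: 4 and 400/15389929
so κ_2 = √(4 / (400/15389929)) = 392.3000


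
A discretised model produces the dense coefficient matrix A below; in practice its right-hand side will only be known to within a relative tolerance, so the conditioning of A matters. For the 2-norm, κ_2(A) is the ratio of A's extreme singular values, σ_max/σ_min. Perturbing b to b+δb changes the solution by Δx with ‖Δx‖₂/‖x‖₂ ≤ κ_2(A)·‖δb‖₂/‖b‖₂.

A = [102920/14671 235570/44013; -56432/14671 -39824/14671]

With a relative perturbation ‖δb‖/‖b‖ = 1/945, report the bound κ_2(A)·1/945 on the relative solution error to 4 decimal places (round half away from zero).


0.0685

form AᵀA = [47671616/744769 107221136/2234307; 107221136/2234307 241407556/6702921] with trace 670452100/6702921 and determinant 16000000/6702921
λ_max, λ_min = (670452100/6702921 ± √449077031450410000/44929149932241)/2 = 100, 160000/6702921
κ = σ_max/σ_min = 10/(400/2589) = 64.7250
κ_2(A)·‖δb‖/‖b‖ = 0.0685


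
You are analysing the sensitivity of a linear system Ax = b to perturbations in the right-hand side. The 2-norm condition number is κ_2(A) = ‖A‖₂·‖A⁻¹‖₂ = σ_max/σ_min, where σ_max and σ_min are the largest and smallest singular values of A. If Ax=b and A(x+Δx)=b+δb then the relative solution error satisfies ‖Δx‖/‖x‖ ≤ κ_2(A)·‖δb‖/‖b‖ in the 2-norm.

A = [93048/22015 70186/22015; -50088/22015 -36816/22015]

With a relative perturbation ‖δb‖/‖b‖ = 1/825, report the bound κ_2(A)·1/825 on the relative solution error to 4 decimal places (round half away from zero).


0.2355

form AᵀA = [38639232/1677025 28978224/1677025; 28978224/1677025 21735268/1677025] with trace 2414980/67081 and determinant 2304/67081
solving λ² − 2414980/67081·λ + 2304/67081 = 0 gives λ = 36, 64/67081
σ_max=√36=6, σ_min=√(64/67081)=(8/259) → κ = 194.2500
perturbation bound = 194.2500·1/825 = 0.2355


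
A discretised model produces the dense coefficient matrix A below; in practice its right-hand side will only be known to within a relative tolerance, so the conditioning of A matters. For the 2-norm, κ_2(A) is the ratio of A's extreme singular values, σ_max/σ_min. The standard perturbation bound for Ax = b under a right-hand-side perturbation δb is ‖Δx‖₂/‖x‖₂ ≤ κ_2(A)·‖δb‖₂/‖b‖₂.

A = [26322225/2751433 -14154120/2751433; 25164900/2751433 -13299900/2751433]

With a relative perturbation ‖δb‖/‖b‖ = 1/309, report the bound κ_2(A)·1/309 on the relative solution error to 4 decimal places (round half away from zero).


0.9031

M = AᵀA = [1576851035625/9001645129 -840973347000/9001645129; -840973347000/9001645129 448545128400/9001645129]. tr(M)=7008291225/31147561, det(M)=20250000/31147561
solving λ² − 7008291225/31147561·λ + 20250000/31147561 = 0 gives λ = 225, 90000/31147561
so κ_2 = √(225 / (90000/31147561)) = 279.0500
bound on ‖Δx‖/‖x‖: κ·ε = 279.0500·1/309 = 0.9031


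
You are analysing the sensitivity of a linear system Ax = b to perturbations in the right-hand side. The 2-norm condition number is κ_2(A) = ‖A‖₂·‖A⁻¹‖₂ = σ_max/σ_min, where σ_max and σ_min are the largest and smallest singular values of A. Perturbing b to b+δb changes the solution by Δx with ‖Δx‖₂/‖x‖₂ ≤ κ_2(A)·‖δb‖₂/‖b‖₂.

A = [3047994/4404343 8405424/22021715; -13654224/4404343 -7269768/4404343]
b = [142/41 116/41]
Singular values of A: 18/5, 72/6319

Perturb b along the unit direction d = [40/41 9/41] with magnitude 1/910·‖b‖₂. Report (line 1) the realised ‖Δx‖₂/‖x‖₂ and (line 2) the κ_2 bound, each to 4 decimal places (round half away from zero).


largest singular value 18/5, smallest 72/6319
κ_2(A) = (18/5) / (72/6319) = 315.9500
κ_2(A)·‖δb‖/‖b‖ = 0.3472
solve Ax = b  →  x = [-165.6928 309.4935]
‖b‖ = 4.4721, ‖x‖ = 351.0560
Δx = A⁻¹·δb where δb = 1/910·4.4721·d; ‖Δx‖ = 0.4313
relative error = 0.0012
so the bound overstates the realised error by a factor of ≈ 282.5946 (computed from the unrounded values)

0.0012
0.3472


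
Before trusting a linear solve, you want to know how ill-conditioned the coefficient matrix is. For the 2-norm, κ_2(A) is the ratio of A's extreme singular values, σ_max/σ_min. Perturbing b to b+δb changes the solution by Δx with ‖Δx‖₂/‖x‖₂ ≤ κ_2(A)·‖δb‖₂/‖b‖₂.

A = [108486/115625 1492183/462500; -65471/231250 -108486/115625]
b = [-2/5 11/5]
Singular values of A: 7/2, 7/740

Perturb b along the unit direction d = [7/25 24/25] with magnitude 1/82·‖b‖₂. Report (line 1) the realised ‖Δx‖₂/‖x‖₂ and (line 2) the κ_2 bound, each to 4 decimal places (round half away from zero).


σ_max = 7/2, σ_min = 7/740
condition number: (7/2) ÷ (7/740) = 370.0000
bound on ‖Δx‖/‖x‖: κ·ε = 370.0000·1/82 = 4.5122
solve Ax = b  →  x = [-203.0514 58.9257]
‖b‖₂ = 2.2361 and ‖x‖₂ = 211.4288
δb = ε·‖b‖·d = [0.0076 0.0262]; solving A·Δx = δb gives ‖Δx‖ = 2.8827
realised ‖Δx‖/‖x‖ = 0.0136
realised/bound (from unrounded values) ≈ 0.0030

0.0136
4.5122


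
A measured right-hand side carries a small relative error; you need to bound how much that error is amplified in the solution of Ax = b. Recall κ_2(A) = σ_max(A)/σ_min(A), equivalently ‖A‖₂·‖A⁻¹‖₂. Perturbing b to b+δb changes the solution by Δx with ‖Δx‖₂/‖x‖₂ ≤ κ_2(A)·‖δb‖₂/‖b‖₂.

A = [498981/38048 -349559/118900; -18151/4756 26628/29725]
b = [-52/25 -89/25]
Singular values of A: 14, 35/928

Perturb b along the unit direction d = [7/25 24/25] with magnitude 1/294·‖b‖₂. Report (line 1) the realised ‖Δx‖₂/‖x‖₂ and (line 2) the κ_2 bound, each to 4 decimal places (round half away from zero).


0.0035
1.2626

from the listed singular values, σ₁ = 14, σ_n = 35/928
κ = σ_max/σ_min = 14/(35/928) = 371.2000
worst-case relative error ≤ 371.2000 × 1/294 = 1.2626
solve Ax = b  →  x = [-23.3505 -103.4547]
‖b‖ = 4.1231, ‖x‖ = 106.0572
re-solving with b+δb shifts x by Δx of norm 0.3718
dividing the unrounded norms, ‖Δx‖/‖x‖ = 0.0035
so the bound overstates the realised error by a factor of ≈ 360.1170 (computed from the unrounded values)


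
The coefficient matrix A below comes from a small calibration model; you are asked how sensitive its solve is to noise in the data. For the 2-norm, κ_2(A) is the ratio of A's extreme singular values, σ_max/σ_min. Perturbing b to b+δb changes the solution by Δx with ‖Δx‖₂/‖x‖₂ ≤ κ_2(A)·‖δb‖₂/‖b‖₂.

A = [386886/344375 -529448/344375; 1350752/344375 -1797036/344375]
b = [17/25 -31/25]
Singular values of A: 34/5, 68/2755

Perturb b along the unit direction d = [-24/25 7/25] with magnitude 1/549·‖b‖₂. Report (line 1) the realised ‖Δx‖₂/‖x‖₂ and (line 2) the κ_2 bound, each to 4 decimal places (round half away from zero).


largest singular value 34/5, smallest 68/2755
κ = σ_max/σ_min = (34/5)/(68/2755) = 275.5000
perturbation bound = 275.5000·1/549 = 0.5018
solve Ax = b  →  x = [-32.5000 -24.1912]
‖b‖₂ = 1.4142 and ‖x‖₂ = 40.5150
re-solving with b+δb shifts x by Δx of norm 0.1044
realised ‖Δx‖/‖x‖ = 0.0026
so the bound overstates the realised error by a factor of ≈ 194.8092 (computed from the unrounded values)

0.0026
0.5018


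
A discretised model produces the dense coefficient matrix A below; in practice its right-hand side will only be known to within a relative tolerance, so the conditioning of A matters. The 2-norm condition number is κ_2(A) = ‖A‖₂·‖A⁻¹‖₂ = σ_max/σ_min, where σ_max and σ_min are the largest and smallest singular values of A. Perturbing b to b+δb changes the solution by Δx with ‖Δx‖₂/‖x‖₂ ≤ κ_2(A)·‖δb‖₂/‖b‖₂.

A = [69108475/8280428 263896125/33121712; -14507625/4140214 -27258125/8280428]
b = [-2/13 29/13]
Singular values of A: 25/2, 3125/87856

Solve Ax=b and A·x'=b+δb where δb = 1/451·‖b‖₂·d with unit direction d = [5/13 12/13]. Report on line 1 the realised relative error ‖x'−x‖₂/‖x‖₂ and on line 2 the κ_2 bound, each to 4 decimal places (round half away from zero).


0.0025
0.7792

from the listed singular values, σ₁ = 25/2, σ_n = 3125/87856
κ_2(A) = (25/2) / (3125/87856) = 351.4240
bound on ‖Δx‖/‖x‖: κ·ε = 351.4240·1/451 = 0.7792
solve Ax = b  →  x = [-38.8358 40.6615]
‖b‖₂ = 2.2361 and ‖x‖₂ = 56.2279
re-solving with b+δb shifts x by Δx of norm 0.1394
relative error = 0.0025
realised/bound (from unrounded values) ≈ 0.0032


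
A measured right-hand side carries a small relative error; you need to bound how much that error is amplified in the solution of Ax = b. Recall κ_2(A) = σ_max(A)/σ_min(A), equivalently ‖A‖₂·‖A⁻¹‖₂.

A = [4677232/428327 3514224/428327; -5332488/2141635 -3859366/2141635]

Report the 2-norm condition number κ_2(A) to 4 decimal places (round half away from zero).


AᵀA = [342265263424/2728495225 256693067568/2728495225; 256693067568/2728495225 192527640676/2728495225]; tr = 21391716164/109139809, det = 61465600/109139809
solving λ² − 21391716164/109139809·λ + 61465600/109139809 = 0 gives λ = 196, 313600/109139809
κ = σ_max/σ_min = 14/(560/10447) = 261.1750

261.1750


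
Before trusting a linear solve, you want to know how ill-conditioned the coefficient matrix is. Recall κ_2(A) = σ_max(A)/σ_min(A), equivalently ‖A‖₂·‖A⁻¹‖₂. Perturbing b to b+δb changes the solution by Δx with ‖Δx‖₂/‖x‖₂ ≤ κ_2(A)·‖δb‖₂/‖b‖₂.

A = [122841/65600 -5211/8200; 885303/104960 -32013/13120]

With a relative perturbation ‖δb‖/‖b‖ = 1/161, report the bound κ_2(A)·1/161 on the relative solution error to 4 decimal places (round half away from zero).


0.6360

form AᵀA = [12230689689/163840000 -445864419/20480000; -445864419/20480000 16275249/2560000] with trace 21235689/262144 and determinant 164025/262144
λ_max, λ_min = (21235689/262144 ± √450782494626321/68719476736)/2 = 81, 2025/262144
κ_2(A) = √(λ_max/λ_min) = √(81 / (2025/262144)) = 102.4000
worst-case relative error ≤ 102.4000 × 1/161 = 0.6360


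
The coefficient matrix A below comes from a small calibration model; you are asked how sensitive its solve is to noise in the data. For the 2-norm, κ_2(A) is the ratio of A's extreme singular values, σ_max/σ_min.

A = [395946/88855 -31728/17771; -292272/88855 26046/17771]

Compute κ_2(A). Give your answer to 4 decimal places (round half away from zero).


54.6800

form AᵀA = [9687846276/315808441 -4035018240/315808441; -4035018240/315808441 1685060100/315808441] with trace 67295304/1868689 and determinant 810000/1868689
solving λ² − 67295304/1868689·λ + 810000/1868689 = 0 gives λ = 36, 22500/1868689
κ = σ_max/σ_min = 6/(150/1367) = 54.6800


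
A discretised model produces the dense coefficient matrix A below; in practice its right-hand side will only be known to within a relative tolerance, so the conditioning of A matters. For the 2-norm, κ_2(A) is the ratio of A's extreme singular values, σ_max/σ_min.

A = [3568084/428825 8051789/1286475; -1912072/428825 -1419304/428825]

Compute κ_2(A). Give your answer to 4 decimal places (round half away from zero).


378.3750

M = AᵀA = [11340652432/127260125 25516189492/381780375; 25516189492/381780375 57412540277/1145341125]. tr(M)=31895682433/229068225, det(M)=775511104/5726705625
eigenvalues of AᵀA: λ = (tr ± √(tr²−4·det))/2 = 3481/25, 222784/229068225
κ_2(A) = √(λ_max/λ_min) = √((3481/25) / (222784/229068225)) = 378.3750


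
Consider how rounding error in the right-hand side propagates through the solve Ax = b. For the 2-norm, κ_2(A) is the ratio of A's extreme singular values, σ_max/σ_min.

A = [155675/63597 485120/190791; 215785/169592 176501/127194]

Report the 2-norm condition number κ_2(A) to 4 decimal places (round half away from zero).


AᵀA = [6816919225/895685184 5367174085/671763888; 5367174085/671763888 4227470881/503822916]; tr = 153379081/9585216, det = 15625/599076
char-poly roots: 16 and 15625/9585216
so κ_2 = √(16 / (15625/9585216)) = 99.0720

99.0720


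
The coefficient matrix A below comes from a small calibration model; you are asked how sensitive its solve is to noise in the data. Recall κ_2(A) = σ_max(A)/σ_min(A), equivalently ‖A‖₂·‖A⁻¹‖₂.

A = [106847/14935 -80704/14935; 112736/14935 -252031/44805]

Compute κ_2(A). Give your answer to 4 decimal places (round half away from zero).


form AᵀA = [5737381/53045 -12908896/159135; -12908896/159135 29045861/477405] with trace 16136458/95481 and determinant 28561/95481
solving λ² − 16136458/95481·λ + 28561/95481 = 0 gives λ = 169, 169/95481
κ_2(A) = √(λ_max/λ_min) = √(169 / (169/95481)) = 309.0000

309.0000


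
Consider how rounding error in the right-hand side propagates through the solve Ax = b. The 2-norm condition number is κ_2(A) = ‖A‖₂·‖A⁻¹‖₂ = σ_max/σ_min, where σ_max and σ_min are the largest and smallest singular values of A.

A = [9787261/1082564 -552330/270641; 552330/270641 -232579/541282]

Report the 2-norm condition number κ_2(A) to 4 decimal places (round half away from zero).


form AᵀA = [59887907641/697171216 -1684330335/87146402; -1684330335/87146402 758100361/174292804] with trace 37430285/414736 and determinant 130321/1658944
λ_max, λ_min = (37430285/414736 ± √1400972186370969/172005949696)/2 = 361/4, 361/414736
σ_max=√(361/4)=(19/2), σ_min=√(361/414736)=(19/644) → κ = 322.0000

322.0000


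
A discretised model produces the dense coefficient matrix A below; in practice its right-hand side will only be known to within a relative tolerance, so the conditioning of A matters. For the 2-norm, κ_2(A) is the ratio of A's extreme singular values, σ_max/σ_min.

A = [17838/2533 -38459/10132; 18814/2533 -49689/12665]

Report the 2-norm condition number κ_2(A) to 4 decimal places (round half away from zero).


AᵀA = [672160840/6416089 -3584776797/64160890; -3584776797/64160890 76481314561/2566435600]; tr = 1194967649/8880400, det = 707281/2220100
λ_max, λ_min = (1194967649/8880400 ± √1427847187145508801/78861504160000)/2 = 3364/25, 841/355216
σ_max=√(3364/25)=(58/5), σ_min=√(841/355216)=(29/596) → κ = 238.4000

238.4000


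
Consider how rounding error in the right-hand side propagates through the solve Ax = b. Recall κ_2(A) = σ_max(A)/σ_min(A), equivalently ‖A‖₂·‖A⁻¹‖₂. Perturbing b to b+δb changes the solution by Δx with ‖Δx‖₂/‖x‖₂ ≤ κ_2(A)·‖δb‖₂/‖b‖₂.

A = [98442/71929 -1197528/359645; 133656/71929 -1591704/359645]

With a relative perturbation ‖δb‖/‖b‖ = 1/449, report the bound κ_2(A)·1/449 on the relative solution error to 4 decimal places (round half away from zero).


0.6161

AᵀA = [27554753700/5173781041 -66125568240/5173781041; -66125568240/5173781041 158703797376/5173781041]; tr = 1102121604/30614089, det = 518400/30614089
solving λ² − 1102121604/30614089·λ + 518400/30614089 = 0 gives λ = 36, 14400/30614089
κ_2(A) = √(λ_max/λ_min) = √(36 / (14400/30614089)) = 276.6500
κ_2(A)·‖δb‖/‖b‖ = 0.6161


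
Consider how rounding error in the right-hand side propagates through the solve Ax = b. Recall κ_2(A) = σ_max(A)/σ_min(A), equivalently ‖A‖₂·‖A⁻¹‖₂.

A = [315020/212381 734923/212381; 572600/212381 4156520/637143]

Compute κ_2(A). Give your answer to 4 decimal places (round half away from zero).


form AᵀA = [1477883600/156075049 10638649420/468225147; 10638649420/468225147 76600916449/1404675441] with trace 531963721/8311689 and determinant 1000000/8311689
char-poly roots: 64 and 15625/8311689
κ_2(A) = √(λ_max/λ_min) = √(64 / (15625/8311689)) = 184.5120

184.5120


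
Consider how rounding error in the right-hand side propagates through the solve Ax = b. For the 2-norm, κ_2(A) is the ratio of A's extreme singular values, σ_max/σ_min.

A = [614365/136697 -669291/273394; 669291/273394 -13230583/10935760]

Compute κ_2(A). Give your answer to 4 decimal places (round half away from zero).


60.5440

M = AᵀA = [6774144829/258630724 -144464454477/10345228960; -144464454477/10345228960 3085706002801/413809158400]. tr(M)=48181099409/1431865600, det(M)=17682025/57274624
λ_max, λ_min = (48181099409/1431865600 ± √2318886511926356149281/2050239096463360000)/2 = 841/25, 525625/57274624
κ = σ_max/σ_min = (29/5)/(725/7568) = 60.5440


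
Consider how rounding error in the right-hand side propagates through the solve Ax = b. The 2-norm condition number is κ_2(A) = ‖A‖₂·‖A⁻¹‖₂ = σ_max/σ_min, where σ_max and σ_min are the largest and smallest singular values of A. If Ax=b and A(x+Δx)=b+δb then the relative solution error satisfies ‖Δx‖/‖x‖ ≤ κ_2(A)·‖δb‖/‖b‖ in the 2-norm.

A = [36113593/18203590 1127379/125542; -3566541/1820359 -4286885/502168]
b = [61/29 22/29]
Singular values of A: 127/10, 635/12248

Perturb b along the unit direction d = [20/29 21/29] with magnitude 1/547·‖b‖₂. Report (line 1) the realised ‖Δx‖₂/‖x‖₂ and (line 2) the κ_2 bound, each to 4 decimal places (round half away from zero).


from the listed singular values, σ₁ = 127/10, σ_n = 635/12248
κ_2(A) = (127/10) / (635/12248) = 244.9600
worst-case relative error ≤ 244.9600 × 1/547 = 0.4478
solve Ax = b  →  x = [-37.6182 8.5448]
2-norm of b is 2.2361; of x, 38.5765
re-solving with b+δb shifts x by Δx of norm 0.0788
realised ‖Δx‖/‖x‖ = 0.0020
tightness: 0.0020 against a bound of 0.4478 (unrounded ratio ≈ 0.0046)

0.0020
0.4478


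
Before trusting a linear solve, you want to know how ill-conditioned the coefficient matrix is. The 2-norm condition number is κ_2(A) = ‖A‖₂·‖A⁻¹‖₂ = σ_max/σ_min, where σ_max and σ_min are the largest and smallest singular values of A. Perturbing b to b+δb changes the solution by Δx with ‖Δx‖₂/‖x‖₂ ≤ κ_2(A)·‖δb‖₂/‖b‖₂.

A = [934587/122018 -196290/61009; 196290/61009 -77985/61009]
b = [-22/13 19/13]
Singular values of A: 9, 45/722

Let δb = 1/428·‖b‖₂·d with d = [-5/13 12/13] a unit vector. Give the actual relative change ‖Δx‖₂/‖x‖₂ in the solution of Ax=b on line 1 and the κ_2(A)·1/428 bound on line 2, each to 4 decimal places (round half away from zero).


0.0026
0.3374

σ_max = 9, σ_min = 45/722
κ = σ_max/σ_min = 9/(45/722) = 144.4000
κ_2(A)·‖δb‖/‖b‖ = 0.3374
solve Ax = b  →  x = [12.2393 29.6632]
2-norm of b is 2.2361; of x, 32.0891
δb = ε·‖b‖·d = [-0.0020 0.0048]; solving A·Δx = δb gives ‖Δx‖ = 0.0838
realised ‖Δx‖/‖x‖ = 0.0026
tightness: 0.0026 against a bound of 0.3374 (unrounded ratio ≈ 0.0077)


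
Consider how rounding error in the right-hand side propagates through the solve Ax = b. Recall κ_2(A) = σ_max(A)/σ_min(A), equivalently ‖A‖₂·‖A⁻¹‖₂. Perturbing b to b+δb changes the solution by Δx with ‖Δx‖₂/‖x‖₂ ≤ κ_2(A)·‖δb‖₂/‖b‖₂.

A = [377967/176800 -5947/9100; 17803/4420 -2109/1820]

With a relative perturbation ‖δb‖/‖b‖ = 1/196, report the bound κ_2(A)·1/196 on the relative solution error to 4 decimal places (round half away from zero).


form AᵀA = [2249044801/108160000 -573945597/94640000; -573945597/94640000 73281917/41405000] with trace 191333249/8479744 and determinant 3258025/135675904
λ_max, λ_min = (191333249/8479744 ± √36601505368409601/71906058305536)/2 = 361/16, 9025/8479744
κ = σ_max/σ_min = (19/4)/(95/2912) = 145.6000
κ_2(A)·‖δb‖/‖b‖ = 0.7429

0.7429


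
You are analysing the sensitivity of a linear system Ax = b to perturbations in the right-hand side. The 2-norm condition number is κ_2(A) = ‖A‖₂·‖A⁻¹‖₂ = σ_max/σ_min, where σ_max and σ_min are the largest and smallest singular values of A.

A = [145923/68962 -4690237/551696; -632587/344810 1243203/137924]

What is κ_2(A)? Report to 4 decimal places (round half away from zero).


AᵀA = [554402117/70686050 -7809516639/226195360; -7809516639/226195360 55561453393/361912576]; tr = 868530521/5382400, det = 260144641/21529600
λ_max, λ_min = (868530521/5382400 ± √752945063392813041/28970229760000)/2 = 16129/100, 16129/215296
κ = σ_max/σ_min = (127/10)/(127/464) = 46.4000

46.4000


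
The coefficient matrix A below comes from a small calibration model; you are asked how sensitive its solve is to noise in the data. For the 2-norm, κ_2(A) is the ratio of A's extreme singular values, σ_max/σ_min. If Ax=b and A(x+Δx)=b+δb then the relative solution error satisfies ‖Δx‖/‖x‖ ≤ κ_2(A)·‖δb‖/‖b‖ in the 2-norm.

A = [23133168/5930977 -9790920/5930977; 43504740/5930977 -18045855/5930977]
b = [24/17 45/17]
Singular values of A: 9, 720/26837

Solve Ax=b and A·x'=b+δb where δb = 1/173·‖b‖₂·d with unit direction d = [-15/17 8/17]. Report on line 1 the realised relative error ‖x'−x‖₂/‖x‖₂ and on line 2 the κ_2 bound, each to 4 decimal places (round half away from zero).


1.9391
1.9391

from the listed singular values, σ₁ = 9, σ_n = 720/26837
condition number: 9 ÷ (720/26837) = 335.4625
bound on ‖Δx‖/‖x‖: κ·ε = 335.4625·1/173 = 1.9391
solve Ax = b  →  x = [0.3077 -0.1282]
‖b‖ = 3.0000, ‖x‖ = 0.3333
with δb = [-0.0153 0.0082], A·Δx = δb → ‖Δx‖ = 0.6464
dividing the unrounded norms, ‖Δx‖/‖x‖ = 1.9391
tightness: 1.9391 against a bound of 1.9391; the bound is attained (ratio 1)


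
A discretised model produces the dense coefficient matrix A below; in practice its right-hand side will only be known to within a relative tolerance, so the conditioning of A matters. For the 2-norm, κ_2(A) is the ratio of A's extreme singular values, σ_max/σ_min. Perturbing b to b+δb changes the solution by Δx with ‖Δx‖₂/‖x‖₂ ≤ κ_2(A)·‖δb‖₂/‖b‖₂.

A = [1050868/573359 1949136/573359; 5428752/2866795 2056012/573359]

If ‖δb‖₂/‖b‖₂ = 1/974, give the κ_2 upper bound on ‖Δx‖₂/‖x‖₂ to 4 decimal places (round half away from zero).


0.2388

M = AᵀA = [67870912144/9772311025 25449467904/1954462205; 25449467904/1954462205 9543777040/390892441]. tr(M)=1060433696/33814225, det(M)=614656/33814225
char-poly roots: 784/25 and 784/1352569
so κ_2 = √((784/25) / (784/1352569)) = 232.6000
κ_2(A)·‖δb‖/‖b‖ = 0.2388


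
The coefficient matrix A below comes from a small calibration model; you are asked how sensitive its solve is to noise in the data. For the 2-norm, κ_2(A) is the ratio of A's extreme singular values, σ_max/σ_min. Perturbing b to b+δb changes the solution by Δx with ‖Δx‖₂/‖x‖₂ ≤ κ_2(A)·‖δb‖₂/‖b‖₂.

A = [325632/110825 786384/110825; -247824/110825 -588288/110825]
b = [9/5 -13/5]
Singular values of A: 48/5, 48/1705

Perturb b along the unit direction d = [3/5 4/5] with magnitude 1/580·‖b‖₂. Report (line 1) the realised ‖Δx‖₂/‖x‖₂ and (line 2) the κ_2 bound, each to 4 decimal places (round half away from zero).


0.0055
0.5879

σ_max = 48/5, σ_min = 48/1705
κ_2(A) = (48/5) / (48/1705) = 341.0000
worst-case relative error ≤ 341.0000 × 1/580 = 0.5879
solve Ax = b  →  x = [32.9087 -13.3734]
‖b‖ = 3.1623, ‖x‖ = 35.5222
δb = ε·‖b‖·d = [0.0033 0.0044]; solving A·Δx = δb gives ‖Δx‖ = 0.1937
relative error = 0.0055
so the bound overstates the realised error by a factor of ≈ 107.8378 (computed from the unrounded values)


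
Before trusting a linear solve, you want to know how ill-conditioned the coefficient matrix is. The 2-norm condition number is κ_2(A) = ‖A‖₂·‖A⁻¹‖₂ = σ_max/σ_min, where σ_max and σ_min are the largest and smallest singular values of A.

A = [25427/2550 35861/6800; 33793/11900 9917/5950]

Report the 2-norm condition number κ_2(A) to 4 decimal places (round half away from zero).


M = AᵀA = [12893933/119952 4583675/79968; 4583675/79968 6523177/213248]. tr(M)=15588913/112896, det(M)=4879681/1806336
λ_max, λ_min = (15588913/112896 ± √242876484405025/12745506816)/2 = 2209/16, 2209/112896
so κ_2 = √((2209/16) / (2209/112896)) = 84.0000

84.0000


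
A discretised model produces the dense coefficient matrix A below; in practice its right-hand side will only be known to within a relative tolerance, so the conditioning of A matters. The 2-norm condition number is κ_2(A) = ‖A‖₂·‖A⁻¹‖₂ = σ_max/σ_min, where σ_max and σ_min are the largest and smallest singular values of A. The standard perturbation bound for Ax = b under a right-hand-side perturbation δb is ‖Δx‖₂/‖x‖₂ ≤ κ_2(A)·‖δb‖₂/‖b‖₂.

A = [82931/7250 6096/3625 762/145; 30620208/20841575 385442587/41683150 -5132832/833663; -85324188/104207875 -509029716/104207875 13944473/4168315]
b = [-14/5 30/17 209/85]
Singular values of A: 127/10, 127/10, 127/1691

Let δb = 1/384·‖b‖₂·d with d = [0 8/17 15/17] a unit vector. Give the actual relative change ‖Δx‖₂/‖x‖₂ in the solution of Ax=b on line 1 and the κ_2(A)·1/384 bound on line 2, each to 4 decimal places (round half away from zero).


from the listed singular values, σ₁ = 127/10, σ_n = 127/1691
κ = σ_max/σ_min = (127/10)/(127/1691) = 169.1000
κ_2(A)·‖δb‖/‖b‖ = 0.4404
solve Ax = b  →  x = [-16.7233 22.0353 28.8170]
‖b‖₂ = 4.1231 and ‖x‖₂ = 39.9455
with δb = [0.0000 0.0051 0.0095], A·Δx = δb → ‖Δx‖ = 0.1430
dividing the unrounded norms, ‖Δx‖/‖x‖ = 0.0036
realised/bound (from unrounded values) ≈ 0.0081

0.0036
0.4404


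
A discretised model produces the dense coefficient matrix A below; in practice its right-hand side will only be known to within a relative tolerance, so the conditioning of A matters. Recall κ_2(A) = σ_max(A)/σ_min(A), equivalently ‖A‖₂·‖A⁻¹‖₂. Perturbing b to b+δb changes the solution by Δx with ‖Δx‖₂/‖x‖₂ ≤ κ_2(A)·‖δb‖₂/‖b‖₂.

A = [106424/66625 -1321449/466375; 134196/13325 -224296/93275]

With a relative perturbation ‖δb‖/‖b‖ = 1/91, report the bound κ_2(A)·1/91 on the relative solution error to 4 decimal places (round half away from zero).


0.0500

AᵀA = [274562896/2640625 -531305496/18484375; -531305496/18484375 1786998721/129390625]; tr = 24384929/207025, det = 126247696/207025
eigenvalues of AᵀA: λ = (tr ± √(tr²−4·det))/2 = 2809/25, 44944/8281
κ = σ_max/σ_min = (53/5)/(212/91) = 4.5500
κ_2(A)·‖δb‖/‖b‖ = 0.0500


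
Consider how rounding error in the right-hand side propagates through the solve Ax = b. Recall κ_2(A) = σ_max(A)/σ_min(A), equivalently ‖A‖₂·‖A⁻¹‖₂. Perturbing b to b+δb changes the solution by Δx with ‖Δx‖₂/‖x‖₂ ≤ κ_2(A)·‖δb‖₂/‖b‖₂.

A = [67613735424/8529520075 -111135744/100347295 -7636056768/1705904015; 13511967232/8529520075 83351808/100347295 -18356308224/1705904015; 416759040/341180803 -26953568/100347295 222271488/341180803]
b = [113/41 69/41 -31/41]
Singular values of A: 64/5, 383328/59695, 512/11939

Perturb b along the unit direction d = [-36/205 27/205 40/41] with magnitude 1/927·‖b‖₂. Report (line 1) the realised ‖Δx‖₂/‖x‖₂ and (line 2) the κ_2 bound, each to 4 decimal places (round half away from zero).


from the listed singular values, σ₁ = 64/5, σ_n = 512/11939
κ = σ_max/σ_min = (64/5)/(512/11939) = 298.4750
κ_2(A)·‖δb‖/‖b‖ = 0.3220
solve Ax = b  →  x = [-4.2721 -22.7838 -2.5441]
2-norm of b is 3.3166; of x, 23.3201
with δb = [-0.0006 0.0005 0.0035], A·Δx = δb → ‖Δx‖ = 0.0834
dividing the unrounded norms, ‖Δx‖/‖x‖ = 0.0036
so the bound overstates the realised error by a factor of ≈ 90.0002 (computed from the unrounded values)

0.0036
0.3220


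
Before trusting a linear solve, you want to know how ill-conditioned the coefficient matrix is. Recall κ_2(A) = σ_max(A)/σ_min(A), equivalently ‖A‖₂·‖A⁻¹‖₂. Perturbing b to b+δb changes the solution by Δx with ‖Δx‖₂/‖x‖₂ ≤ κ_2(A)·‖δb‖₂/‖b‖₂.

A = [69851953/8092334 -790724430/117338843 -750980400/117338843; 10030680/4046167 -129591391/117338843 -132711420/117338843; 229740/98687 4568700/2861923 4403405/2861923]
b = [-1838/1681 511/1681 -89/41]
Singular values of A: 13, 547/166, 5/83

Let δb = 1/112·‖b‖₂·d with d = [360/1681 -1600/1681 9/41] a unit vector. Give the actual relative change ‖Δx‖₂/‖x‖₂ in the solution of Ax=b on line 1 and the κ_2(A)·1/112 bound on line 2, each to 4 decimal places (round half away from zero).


largest singular value 13, smallest 5/83
condition number: 13 ÷ (5/83) = 215.8000
bound on ‖Δx‖/‖x‖: κ·ε = 215.8000·1/112 = 1.9268
solve Ax = b  →  x = [-0.4926 11.1855 -12.2710]
2-norm of b is 2.4495; of x, 16.6113
with δb = [0.0047 -0.0208 0.0048], A·Δx = δb → ‖Δx‖ = 0.3630
dividing the unrounded norms, ‖Δx‖/‖x‖ = 0.0219
so the bound overstates the realised error by a factor of ≈ 88.1598 (computed from the unrounded values)

0.0219
1.9268


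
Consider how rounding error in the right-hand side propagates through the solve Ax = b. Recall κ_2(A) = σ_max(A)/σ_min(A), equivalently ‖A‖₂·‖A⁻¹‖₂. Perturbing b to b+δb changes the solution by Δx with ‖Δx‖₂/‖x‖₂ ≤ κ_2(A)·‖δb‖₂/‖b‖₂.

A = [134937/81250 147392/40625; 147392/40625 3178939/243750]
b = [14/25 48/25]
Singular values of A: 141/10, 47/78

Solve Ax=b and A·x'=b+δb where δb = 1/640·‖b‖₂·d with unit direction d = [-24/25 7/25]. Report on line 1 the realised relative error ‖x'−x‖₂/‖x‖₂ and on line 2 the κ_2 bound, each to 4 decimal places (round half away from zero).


from the listed singular values, σ₁ = 141/10, σ_n = 47/78
condition number: (141/10) ÷ (47/78) = 23.4000
worst-case relative error ≤ 23.4000 × 1/640 = 0.0366
solve Ax = b  →  x = [0.0397 0.1362]
2-norm of b is 2.0000; of x, 0.1418
δb = ε·‖b‖·d = [-0.0030 0.0009]; solving A·Δx = δb gives ‖Δx‖ = 0.0052
realised ‖Δx‖/‖x‖ = 0.0366
tightness: 0.0366 against a bound of 0.0366; the bound is attained (ratio 1)

0.0366
0.0366


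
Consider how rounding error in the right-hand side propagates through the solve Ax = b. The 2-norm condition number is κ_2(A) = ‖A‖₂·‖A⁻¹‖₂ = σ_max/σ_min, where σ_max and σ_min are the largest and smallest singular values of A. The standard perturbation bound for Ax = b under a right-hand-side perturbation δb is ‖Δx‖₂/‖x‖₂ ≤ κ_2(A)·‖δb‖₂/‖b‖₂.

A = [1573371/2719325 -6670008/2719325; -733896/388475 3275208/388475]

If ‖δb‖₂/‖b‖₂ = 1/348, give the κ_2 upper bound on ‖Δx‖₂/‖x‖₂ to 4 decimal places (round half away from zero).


0.9529

M = AᵀA = [46187295849/11831565529 -205238140200/11831565529; -205238140200/11831565529 912178226304/11831565529]. tr(M)=570116313/7038409, det(M)=419904/7038409
char-poly roots: 81 and 5184/7038409
κ = σ_max/σ_min = 9/(72/2653) = 331.6250
bound on ‖Δx‖/‖x‖: κ·ε = 331.6250·1/348 = 0.9529


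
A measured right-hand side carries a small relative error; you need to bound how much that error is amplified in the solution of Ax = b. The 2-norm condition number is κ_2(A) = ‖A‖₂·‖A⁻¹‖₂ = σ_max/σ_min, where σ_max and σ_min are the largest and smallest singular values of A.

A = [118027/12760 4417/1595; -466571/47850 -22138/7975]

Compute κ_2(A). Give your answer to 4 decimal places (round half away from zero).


M = AᵀA = [7868430241/43560000 95618537/1815000; 95618537/1815000 1162709/75625]. tr(M)=13661041/69696, det(M)=30625/17424
solving λ² − 13661041/69696·λ + 30625/17424 = 0 gives λ = 196, 625/69696
κ = σ_max/σ_min = 14/(25/264) = 147.8400

147.8400


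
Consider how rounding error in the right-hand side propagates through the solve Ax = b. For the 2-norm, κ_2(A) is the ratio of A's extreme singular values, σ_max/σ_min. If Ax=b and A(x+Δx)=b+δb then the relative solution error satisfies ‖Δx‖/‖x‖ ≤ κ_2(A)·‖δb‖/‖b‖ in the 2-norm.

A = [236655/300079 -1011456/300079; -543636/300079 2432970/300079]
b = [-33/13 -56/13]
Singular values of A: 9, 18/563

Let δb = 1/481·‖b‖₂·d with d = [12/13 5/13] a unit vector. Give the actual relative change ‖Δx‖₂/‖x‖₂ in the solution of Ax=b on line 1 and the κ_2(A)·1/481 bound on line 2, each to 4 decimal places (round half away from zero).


σ_max = 9, σ_min = 18/563
κ = σ_max/σ_min = 9/(18/563) = 281.5000
worst-case relative error ≤ 281.5000 × 1/481 = 0.5852
solve Ax = b  →  x = [-121.9864 -27.7886]
‖b‖ = 5.0000, ‖x‖ = 125.1116
Δx = A⁻¹·δb where δb = 1/481·5.0000·d; ‖Δx‖ = 0.3251
dividing the unrounded norms, ‖Δx‖/‖x‖ = 0.0026
tightness: 0.0026 against a bound of 0.5852 (unrounded ratio ≈ 0.0044)

0.0026
0.5852


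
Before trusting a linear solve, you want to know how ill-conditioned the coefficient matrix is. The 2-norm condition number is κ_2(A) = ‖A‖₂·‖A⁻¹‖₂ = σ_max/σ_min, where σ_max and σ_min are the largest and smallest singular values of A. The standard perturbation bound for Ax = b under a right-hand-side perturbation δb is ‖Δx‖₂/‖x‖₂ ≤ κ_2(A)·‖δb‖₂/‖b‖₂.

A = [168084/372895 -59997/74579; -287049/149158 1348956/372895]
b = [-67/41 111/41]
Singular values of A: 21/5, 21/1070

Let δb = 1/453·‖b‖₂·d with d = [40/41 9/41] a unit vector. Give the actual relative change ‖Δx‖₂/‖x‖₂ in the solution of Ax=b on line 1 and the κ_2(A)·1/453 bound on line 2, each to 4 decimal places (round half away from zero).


0.0070
0.4724

from the listed singular values, σ₁ = 21/5, σ_n = 21/1070
κ = σ_max/σ_min = (21/5)/(21/1070) = 214.0000
bound on ‖Δx‖/‖x‖: κ·ε = 214.0000·1/453 = 0.4724
solve Ax = b  →  x = [-45.2941 -23.3473]
‖b‖₂ = 3.1623 and ‖x‖₂ = 50.9574
re-solving with b+δb shifts x by Δx of norm 0.3557
relative error = 0.0070
tightness: 0.0070 against a bound of 0.4724 (unrounded ratio ≈ 0.0148)


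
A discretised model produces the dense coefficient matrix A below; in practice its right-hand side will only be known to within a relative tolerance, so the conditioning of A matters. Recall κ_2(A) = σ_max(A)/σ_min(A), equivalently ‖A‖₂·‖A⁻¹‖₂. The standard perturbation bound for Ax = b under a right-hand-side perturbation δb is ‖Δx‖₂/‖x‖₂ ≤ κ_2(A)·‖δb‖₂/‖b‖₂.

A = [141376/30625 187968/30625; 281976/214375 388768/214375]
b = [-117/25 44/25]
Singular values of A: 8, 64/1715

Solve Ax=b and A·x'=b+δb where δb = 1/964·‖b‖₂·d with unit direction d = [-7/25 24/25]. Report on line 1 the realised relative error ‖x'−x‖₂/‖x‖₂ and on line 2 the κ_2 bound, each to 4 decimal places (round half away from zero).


0.0017
0.2224

σ_max = 8, σ_min = 64/1715
κ_2(A) = 8 / (64/1715) = 214.3750
worst-case relative error ≤ 214.3750 × 1/964 = 0.2224
solve Ax = b  →  x = [-64.6125 47.8344]
‖b‖ = 5.0000, ‖x‖ = 80.3922
δb = ε·‖b‖·d = [-0.0015 0.0050]; solving A·Δx = δb gives ‖Δx‖ = 0.1390
realised ‖Δx‖/‖x‖ = 0.0017
tightness: 0.0017 against a bound of 0.2224 (unrounded ratio ≈ 0.0078)


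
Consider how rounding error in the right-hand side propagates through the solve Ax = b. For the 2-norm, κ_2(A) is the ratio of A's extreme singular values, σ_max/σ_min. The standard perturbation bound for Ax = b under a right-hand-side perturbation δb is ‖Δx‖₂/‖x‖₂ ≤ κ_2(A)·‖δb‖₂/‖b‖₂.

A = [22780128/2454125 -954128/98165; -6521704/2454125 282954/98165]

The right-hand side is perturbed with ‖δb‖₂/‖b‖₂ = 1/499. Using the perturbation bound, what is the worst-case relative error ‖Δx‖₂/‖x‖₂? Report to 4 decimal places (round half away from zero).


AᵀA = [898346967616/9636367225 -188644001616/1927273445; -188644001616/1927273445 39616928260/385454689]; tr = 2245862276/11458225, det = 9834496/11458225
solving λ² − 2245862276/11458225·λ + 9834496/11458225 = 0 gives λ = 196, 50176/11458225
so κ_2 = √(196 / (50176/11458225)) = 211.5625
κ_2(A)·‖δb‖/‖b‖ = 0.4240

0.4240


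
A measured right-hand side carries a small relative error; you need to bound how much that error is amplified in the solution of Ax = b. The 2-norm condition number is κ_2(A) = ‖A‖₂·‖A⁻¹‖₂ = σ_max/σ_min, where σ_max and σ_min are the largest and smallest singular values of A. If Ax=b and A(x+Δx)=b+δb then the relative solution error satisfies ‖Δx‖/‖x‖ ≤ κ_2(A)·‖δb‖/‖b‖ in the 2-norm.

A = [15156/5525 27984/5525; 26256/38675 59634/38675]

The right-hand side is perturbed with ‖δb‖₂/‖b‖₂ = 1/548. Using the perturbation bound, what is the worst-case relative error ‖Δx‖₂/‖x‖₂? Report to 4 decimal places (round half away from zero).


0.0830

M = AᵀA = [19111824/2393209 35756640/2393209; 35756640/2393209 67085316/2393209]. tr(M)=298260/8281, det(M)=5184/8281
solving λ² − 298260/8281·λ + 5184/8281 = 0 gives λ = 36, 144/8281
σ_max=√36=6, σ_min=√(144/8281)=(12/91) → κ = 45.5000
κ_2(A)·‖δb‖/‖b‖ = 0.0830


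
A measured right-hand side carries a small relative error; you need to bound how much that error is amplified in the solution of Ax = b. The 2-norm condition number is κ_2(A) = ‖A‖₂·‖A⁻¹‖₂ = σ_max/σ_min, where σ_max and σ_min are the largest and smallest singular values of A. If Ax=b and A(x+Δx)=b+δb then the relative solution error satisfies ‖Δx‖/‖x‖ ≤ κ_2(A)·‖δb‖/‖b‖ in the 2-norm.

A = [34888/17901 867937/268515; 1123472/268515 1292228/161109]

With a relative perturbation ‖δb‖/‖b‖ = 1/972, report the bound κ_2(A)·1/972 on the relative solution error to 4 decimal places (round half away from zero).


M = AᵀA = [9089071936/426629025 2040600296/51195483; 2040600296/51195483 287137052209/3839661225]. tr(M)=1276604497/13286025, det(M)=1475789056/332150625
solving λ² − 1276604497/13286025·λ + 1475789056/332150625 = 0 gives λ = 2401/25, 614656/13286025
κ = σ_max/σ_min = (49/5)/(784/3645) = 45.5625
worst-case relative error ≤ 45.5625 × 1/972 = 0.0469

0.0469


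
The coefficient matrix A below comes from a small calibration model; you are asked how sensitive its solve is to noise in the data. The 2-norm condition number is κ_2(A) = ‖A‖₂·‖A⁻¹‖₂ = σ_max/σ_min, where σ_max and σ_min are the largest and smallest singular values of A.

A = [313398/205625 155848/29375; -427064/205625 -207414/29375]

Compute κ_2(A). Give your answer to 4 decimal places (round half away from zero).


M = AᵀA = [2244815732/338253125 1099372032/48321875; 1099372032/48321875 538473332/6903125]. tr(M)=229040072/2706025, det(M)=4477456/67650625
solving λ² − 229040072/2706025·λ + 4477456/67650625 = 0 gives λ = 2116/25, 2116/2706025
so κ_2 = √((2116/25) / (2116/2706025)) = 329.0000

329.0000


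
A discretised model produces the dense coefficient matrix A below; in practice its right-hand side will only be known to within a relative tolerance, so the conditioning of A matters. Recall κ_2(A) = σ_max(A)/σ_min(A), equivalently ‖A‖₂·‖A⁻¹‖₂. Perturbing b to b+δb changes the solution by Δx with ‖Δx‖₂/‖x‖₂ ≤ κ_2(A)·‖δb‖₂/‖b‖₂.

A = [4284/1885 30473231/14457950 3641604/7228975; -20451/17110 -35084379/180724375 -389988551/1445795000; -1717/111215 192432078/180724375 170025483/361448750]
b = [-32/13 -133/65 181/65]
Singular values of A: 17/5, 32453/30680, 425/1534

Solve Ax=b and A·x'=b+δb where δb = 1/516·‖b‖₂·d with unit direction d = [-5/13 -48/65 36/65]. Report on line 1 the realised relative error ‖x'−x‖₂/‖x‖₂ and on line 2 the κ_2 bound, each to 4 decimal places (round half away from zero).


largest singular value 17/5, smallest 425/1534
condition number: (17/5) ÷ (425/1534) = 12.2720
bound on ‖Δx‖/‖x‖: κ·ε = 12.2720·1/516 = 0.0238
solve Ax = b  →  x = [-0.8650 -3.5801 13.9950]
2-norm of b is 4.2426; of x, 14.4716
Δx = A⁻¹·δb where δb = 1/516·4.2426·d; ‖Δx‖ = 0.0297
realised ‖Δx‖/‖x‖ = 0.0021
so the bound overstates the realised error by a factor of ≈ 11.5973 (computed from the unrounded values)

0.0021
0.0238
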